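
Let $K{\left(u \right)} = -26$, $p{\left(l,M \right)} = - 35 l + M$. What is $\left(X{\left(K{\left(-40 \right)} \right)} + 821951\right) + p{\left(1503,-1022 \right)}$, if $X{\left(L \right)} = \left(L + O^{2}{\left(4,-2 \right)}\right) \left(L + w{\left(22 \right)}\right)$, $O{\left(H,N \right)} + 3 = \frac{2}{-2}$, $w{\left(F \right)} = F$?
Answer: $768364$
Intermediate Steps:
$p{\left(l,M \right)} = M - 35 l$
$O{\left(H,N \right)} = -4$ ($O{\left(H,N \right)} = -3 + \frac{2}{-2} = -3 + 2 \left(- \frac{1}{2}\right) = -3 - 1 = -4$)
$X{\left(L \right)} = \left(16 + L\right) \left(22 + L\right)$ ($X{\left(L \right)} = \left(L + \left(-4\right)^{2}\right) \left(L + 22\right) = \left(L + 16\right) \left(22 + L\right) = \left(16 + L\right) \left(22 + L\right)$)
$\left(X{\left(K{\left(-40 \right)} \right)} + 821951\right) + p{\left(1503,-1022 \right)} = \left(\left(352 + \left(-26\right)^{2} + 38 \left(-26\right)\right) + 821951\right) - 53627 = \left(\left(352 + 676 - 988\right) + 821951\right) - 53627 = \left(40 + 821951\right) - 53627 = 821991 - 53627 = 768364$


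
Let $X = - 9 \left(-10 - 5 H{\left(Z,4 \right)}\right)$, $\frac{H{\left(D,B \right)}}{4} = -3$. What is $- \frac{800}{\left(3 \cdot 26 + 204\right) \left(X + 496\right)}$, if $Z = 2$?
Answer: $- \frac{200}{3243} \approx -0.061671$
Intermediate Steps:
$H{\left(D,B \right)} = -12$ ($H{\left(D,B \right)} = 4 \left(-3\right) = -12$)
$X = -450$ ($X = - 9 \left(-10 - -60\right) = - 9 \left(-10 + 60\right) = \left(-9\right) 50 = -450$)
$- \frac{800}{\left(3 \cdot 26 + 204\right) \left(X + 496\right)} = - \frac{800}{\left(3 \cdot 26 + 204\right) \left(-450 + 496\right)} = - \frac{800}{\left(78 + 204\right) 46} = - \frac{800}{282 \cdot 46} = - \frac{800}{12972} = \left(-800\right) \frac{1}{12972} = - \frac{200}{3243}$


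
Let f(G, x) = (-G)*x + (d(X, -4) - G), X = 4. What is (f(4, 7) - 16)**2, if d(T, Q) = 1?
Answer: 2209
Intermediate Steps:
f(G, x) = 1 - G - G*x (f(G, x) = (-G)*x + (1 - G) = -G*x + (1 - G) = 1 - G - G*x)
(f(4, 7) - 16)**2 = ((1 - 1*4 - 1*4*7) - 16)**2 = ((1 - 4 - 28) - 16)**2 = (-31 - 16)**2 = (-47)**2 = 2209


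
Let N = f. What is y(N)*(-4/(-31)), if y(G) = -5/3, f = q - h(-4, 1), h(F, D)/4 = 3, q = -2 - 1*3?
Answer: -20/93 ≈ -0.21505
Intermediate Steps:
q = -5 (q = -2 - 3 = -5)
h(F, D) = 12 (h(F, D) = 4*3 = 12)
f = -17 (f = -5 - 1*12 = -5 - 12 = -17)
N = -17
y(G) = -5/3 (y(G) = -5*1/3 = -5/3)
y(N)*(-4/(-31)) = -(-20)/(3*(-31)) = -(-20)*(-1)/(3*31) = -5/3*4/31 = -20/93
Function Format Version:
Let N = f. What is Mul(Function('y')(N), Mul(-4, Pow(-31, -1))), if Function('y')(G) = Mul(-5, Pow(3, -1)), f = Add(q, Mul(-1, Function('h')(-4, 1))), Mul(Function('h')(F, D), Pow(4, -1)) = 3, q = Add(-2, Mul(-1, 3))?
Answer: Rational(-20, 93) ≈ -0.21505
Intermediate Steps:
q = -5 (q = Add(-2, -3) = -5)
Function('h')(F, D) = 12 (Function('h')(F, D) = Mul(4, 3) = 12)
f = -17 (f = Add(-5, Mul(-1, 12)) = Add(-5, -12) = -17)
N = -17
Function('y')(G) = Rational(-5, 3) (Function('y')(G) = Mul(-5, Rational(1, 3)) = Rational(-5, 3))
Mul(Function('y')(N), Mul(-4, Pow(-31, -1))) = Mul(Rational(-5, 3), Mul(-4, Pow(-31, -1))) = Mul(Rational(-5, 3), Mul(-4, Rational(-1, 31))) = Mul(Rational(-5, 3), Rational(4, 31)) = Rational(-20, 93)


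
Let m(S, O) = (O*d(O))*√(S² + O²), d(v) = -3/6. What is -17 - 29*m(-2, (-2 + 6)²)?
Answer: -17 + 464*√65 ≈ 3723.9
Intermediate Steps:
d(v) = -½ (d(v) = -3*⅙ = -½)
m(S, O) = -O*√(O² + S²)/2 (m(S, O) = (O*(-½))*√(S² + O²) = (-O/2)*√(O² + S²) = -O*√(O² + S²)/2)
-17 - 29*m(-2, (-2 + 6)²) = -17 - (-29)*(-2 + 6)²*√(((-2 + 6)²)² + (-2)²)/2 = -17 - (-29)*4²*√((4²)² + 4)/2 = -17 - (-29)*16*√(16² + 4)/2 = -17 - (-29)*16*√(256 + 4)/2 = -17 - (-29)*16*√260/2 = -17 - (-29)*16*2*√65/2 = -17 - (-464)*√65 = -17 + 464*√65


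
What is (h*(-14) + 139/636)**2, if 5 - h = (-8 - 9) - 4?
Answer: 53529763225/404496 ≈ 1.3234e+5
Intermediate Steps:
h = 26 (h = 5 - ((-8 - 9) - 4) = 5 - (-17 - 4) = 5 - 1*(-21) = 5 + 21 = 26)
(h*(-14) + 139/636)**2 = (26*(-14) + 139/636)**2 = (-364 + 139*(1/636))**2 = (-364 + 139/636)**2 = (-231365/636)**2 = 53529763225/404496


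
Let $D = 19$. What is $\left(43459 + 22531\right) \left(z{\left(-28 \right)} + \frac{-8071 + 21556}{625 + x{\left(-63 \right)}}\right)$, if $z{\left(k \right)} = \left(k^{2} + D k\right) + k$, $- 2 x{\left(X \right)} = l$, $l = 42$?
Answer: $\frac{4909029095}{302} \approx 1.6255 \cdot 10^{7}$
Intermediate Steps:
$x{\left(X \right)} = -21$ ($x{\left(X \right)} = \left(- \frac{1}{2}\right) 42 = -21$)
$z{\left(k \right)} = k^{2} + 20 k$ ($z{\left(k \right)} = \left(k^{2} + 19 k\right) + k = k^{2} + 20 k$)
$\left(43459 + 22531\right) \left(z{\left(-28 \right)} + \frac{-8071 + 21556}{625 + x{\left(-63 \right)}}\right) = \left(43459 + 22531\right) \left(- 28 \left(20 - 28\right) + \frac{-8071 + 21556}{625 - 21}\right) = 65990 \left(\left(-28\right) \left(-8\right) + \frac{13485}{604}\right) = 65990 \left(224 + 13485 \cdot \frac{1}{604}\right) = 65990 \left(224 + \frac{13485}{604}\right) = 65990 \cdot \frac{148781}{604} = \frac{4909029095}{302}$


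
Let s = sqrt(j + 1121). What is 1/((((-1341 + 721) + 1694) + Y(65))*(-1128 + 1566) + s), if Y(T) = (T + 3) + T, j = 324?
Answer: 31098/16440455183 - sqrt(5)/16440455183 ≈ 1.8914e-6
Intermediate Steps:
Y(T) = 3 + 2*T (Y(T) = (3 + T) + T = 3 + 2*T)
s = 17*sqrt(5) (s = sqrt(324 + 1121) = sqrt(1445) = 17*sqrt(5) ≈ 38.013)
1/((((-1341 + 721) + 1694) + Y(65))*(-1128 + 1566) + s) = 1/((((-1341 + 721) + 1694) + (3 + 2*65))*(-1128 + 1566) + 17*sqrt(5)) = 1/(((-620 + 1694) + (3 + 130))*438 + 17*sqrt(5)) = 1/((1074 + 133)*438 + 17*sqrt(5)) = 1/(1207*438 + 17*sqrt(5)) = 1/(528666 + 17*sqrt(5))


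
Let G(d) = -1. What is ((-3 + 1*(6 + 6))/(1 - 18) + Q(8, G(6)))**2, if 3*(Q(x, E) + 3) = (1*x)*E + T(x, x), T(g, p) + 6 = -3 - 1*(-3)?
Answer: 174724/2601 ≈ 67.176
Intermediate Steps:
T(g, p) = -6 (T(g, p) = -6 + (-3 - 1*(-3)) = -6 + (-3 + 3) = -6 + 0 = -6)
Q(x, E) = -5 + E*x/3 (Q(x, E) = -3 + ((1*x)*E - 6)/3 = -3 + (x*E - 6)/3 = -3 + (E*x - 6)/3 = -3 + (-6 + E*x)/3 = -3 + (-2 + E*x/3) = -5 + E*x/3)
((-3 + 1*(6 + 6))/(1 - 18) + Q(8, G(6)))**2 = ((-3 + 1*(6 + 6))/(1 - 18) + (-5 + (1/3)*(-1)*8))**2 = ((-3 + 1*12)/(-17) + (-5 - 8/3))**2 = ((-3 + 12)*(-1/17) - 23/3)**2 = (9*(-1/17) - 23/3)**2 = (-9/17 - 23/3)**2 = (-418/51)**2 = 174724/2601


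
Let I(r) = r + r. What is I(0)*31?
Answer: 0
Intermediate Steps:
I(r) = 2*r
I(0)*31 = (2*0)*31 = 0*31 = 0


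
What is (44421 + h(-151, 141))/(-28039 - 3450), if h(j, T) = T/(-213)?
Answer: -3153844/2235719 ≈ -1.4107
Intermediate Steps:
h(j, T) = -T/213 (h(j, T) = T*(-1/213) = -T/213)
(44421 + h(-151, 141))/(-28039 - 3450) = (44421 - 1/213*141)/(-28039 - 3450) = (44421 - 47/71)/(-31489) = (3153844/71)*(-1/31489) = -3153844/2235719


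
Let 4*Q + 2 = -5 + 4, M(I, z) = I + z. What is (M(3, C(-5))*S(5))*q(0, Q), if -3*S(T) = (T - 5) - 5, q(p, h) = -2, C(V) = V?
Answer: 20/3 ≈ 6.6667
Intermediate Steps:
Q = -¾ (Q = -½ + (-5 + 4)/4 = -½ + (¼)*(-1) = -½ - ¼ = -¾ ≈ -0.75000)
S(T) = 10/3 - T/3 (S(T) = -((T - 5) - 5)/3 = -((-5 + T) - 5)/3 = -(-10 + T)/3 = 10/3 - T/3)
(M(3, C(-5))*S(5))*q(0, Q) = ((3 - 5)*(10/3 - ⅓*5))*(-2) = -2*(10/3 - 5/3)*(-2) = -2*5/3*(-2) = -10/3*(-2) = 20/3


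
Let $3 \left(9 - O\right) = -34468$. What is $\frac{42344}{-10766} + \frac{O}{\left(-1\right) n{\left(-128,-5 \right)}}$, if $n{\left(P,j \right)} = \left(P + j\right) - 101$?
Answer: $\frac{170823841}{3778866} \approx 45.205$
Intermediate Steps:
$n{\left(P,j \right)} = -101 + P + j$
$O = \frac{34495}{3}$ ($O = 9 - - \frac{34468}{3} = 9 + \frac{34468}{3} = \frac{34495}{3} \approx 11498.0$)
$\frac{42344}{-10766} + \frac{O}{\left(-1\right) n{\left(-128,-5 \right)}} = \frac{42344}{-10766} + \frac{34495}{3 \left(- (-101 - 128 - 5)\right)} = 42344 \left(- \frac{1}{10766}\right) + \frac{34495}{3 \left(\left(-1\right) \left(-234\right)\right)} = - \frac{21172}{5383} + \frac{34495}{3 \cdot 234} = - \frac{21172}{5383} + \frac{34495}{3} \cdot \frac{1}{234} = - \frac{21172}{5383} + \frac{34495}{702} = \frac{170823841}{3778866}$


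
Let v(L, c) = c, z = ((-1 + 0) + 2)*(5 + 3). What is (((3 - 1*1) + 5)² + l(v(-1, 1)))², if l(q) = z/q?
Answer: 3249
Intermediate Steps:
z = 8 (z = (-1 + 2)*8 = 1*8 = 8)
l(q) = 8/q
(((3 - 1*1) + 5)² + l(v(-1, 1)))² = (((3 - 1*1) + 5)² + 8/1)² = (((3 - 1) + 5)² + 8*1)² = ((2 + 5)² + 8)² = (7² + 8)² = (49 + 8)² = 57² = 3249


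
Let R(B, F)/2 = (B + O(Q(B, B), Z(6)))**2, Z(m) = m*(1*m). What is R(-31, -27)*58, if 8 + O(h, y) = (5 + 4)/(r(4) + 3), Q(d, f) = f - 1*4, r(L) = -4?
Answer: 267264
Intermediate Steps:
Z(m) = m**2 (Z(m) = m*m = m**2)
Q(d, f) = -4 + f (Q(d, f) = f - 4 = -4 + f)
O(h, y) = -17 (O(h, y) = -8 + (5 + 4)/(-4 + 3) = -8 + 9/(-1) = -8 + 9*(-1) = -8 - 9 = -17)
R(B, F) = 2*(-17 + B)**2 (R(B, F) = 2*(B - 17)**2 = 2*(-17 + B)**2)
R(-31, -27)*58 = (2*(-17 - 31)**2)*58 = (2*(-48)**2)*58 = (2*2304)*58 = 4608*58 = 267264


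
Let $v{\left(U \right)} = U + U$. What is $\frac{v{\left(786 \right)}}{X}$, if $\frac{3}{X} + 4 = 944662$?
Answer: $495000792$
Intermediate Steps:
$v{\left(U \right)} = 2 U$
$X = \frac{1}{314886}$ ($X = \frac{3}{-4 + 944662} = \frac{3}{944658} = 3 \cdot \frac{1}{944658} = \frac{1}{314886} \approx 3.1758 \cdot 10^{-6}$)
$\frac{v{\left(786 \right)}}{X} = 2 \cdot 786 \frac{1}{\frac{1}{314886}} = 1572 \cdot 314886 = 495000792$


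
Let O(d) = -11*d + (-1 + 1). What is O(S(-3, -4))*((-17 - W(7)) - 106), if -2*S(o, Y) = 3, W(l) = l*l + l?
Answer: -5907/2 ≈ -2953.5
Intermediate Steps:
W(l) = l + l² (W(l) = l² + l = l + l²)
S(o, Y) = -3/2 (S(o, Y) = -½*3 = -3/2)
O(d) = -11*d (O(d) = -11*d + 0 = -11*d)
O(S(-3, -4))*((-17 - W(7)) - 106) = (-11*(-3/2))*((-17 - 7*(1 + 7)) - 106) = 33*((-17 - 7*8) - 106)/2 = 33*((-17 - 1*56) - 106)/2 = 33*((-17 - 56) - 106)/2 = 33*(-73 - 106)/2 = (33/2)*(-179) = -5907/2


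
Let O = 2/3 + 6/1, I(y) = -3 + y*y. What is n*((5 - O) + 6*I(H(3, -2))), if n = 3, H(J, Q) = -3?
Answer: 103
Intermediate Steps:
I(y) = -3 + y²
O = 20/3 (O = 2*(⅓) + 6*1 = ⅔ + 6 = 20/3 ≈ 6.6667)
n*((5 - O) + 6*I(H(3, -2))) = 3*((5 - 1*20/3) + 6*(-3 + (-3)²)) = 3*((5 - 20/3) + 6*(-3 + 9)) = 3*(-5/3 + 6*6) = 3*(-5/3 + 36) = 3*(103/3) = 103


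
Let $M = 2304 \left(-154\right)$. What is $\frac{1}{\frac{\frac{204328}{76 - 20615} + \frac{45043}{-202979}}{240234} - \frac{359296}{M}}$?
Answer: $\frac{66101119001897364}{66932930727840085} \approx 0.98757$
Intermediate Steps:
$M = -354816$
$\frac{1}{\frac{\frac{204328}{76 - 20615} + \frac{45043}{-202979}}{240234} - \frac{359296}{M}} = \frac{1}{\frac{\frac{204328}{76 - 20615} + \frac{45043}{-202979}}{240234} - \frac{359296}{-354816}} = \frac{1}{\left(\frac{204328}{76 - 20615} + 45043 \left(- \frac{1}{202979}\right)\right) \frac{1}{240234} - - \frac{401}{396}} = \frac{1}{\left(\frac{204328}{-20539} - \frac{45043}{202979}\right) \frac{1}{240234} + \frac{401}{396}} = \frac{1}{\left(204328 \left(- \frac{1}{20539}\right) - \frac{45043}{202979}\right) \frac{1}{240234} + \frac{401}{396}} = \frac{1}{\left(- \frac{204328}{20539} - \frac{45043}{202979}\right) \frac{1}{240234} + \frac{401}{396}} = \frac{1}{\left(- \frac{42399431289}{4168985681}\right) \frac{1}{240234} + \frac{401}{396}} = \frac{1}{- \frac{14133143763}{333844035363118} + \frac{401}{396}} = \frac{1}{\frac{66932930727840085}{66101119001897364}} = \frac{66101119001897364}{66932930727840085}$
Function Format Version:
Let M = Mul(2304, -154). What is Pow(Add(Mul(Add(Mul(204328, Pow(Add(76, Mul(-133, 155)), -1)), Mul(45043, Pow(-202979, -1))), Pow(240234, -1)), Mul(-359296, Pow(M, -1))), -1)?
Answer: Rational(66101119001897364, 66932930727840085) ≈ 0.98757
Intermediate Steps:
M = -354816
Pow(Add(Mul(Add(Mul(204328, Pow(Add(76, Mul(-133, 155)), -1)), Mul(45043, Pow(-202979, -1))), Pow(240234, -1)), Mul(-359296, Pow(M, -1))), -1) = Pow(Add(Mul(Add(Mul(204328, Pow(Add(76, Mul(-133, 155)), -1)), Mul(45043, Pow(-202979, -1))), Pow(240234, -1)), Mul(-359296, Pow(-354816, -1))), -1) = Pow(Add(Mul(Add(Mul(204328, Pow(Add(76, -20615), -1)), Mul(45043, Rational(-1, 202979))), Rational(1, 240234)), Mul(-359296, Rational(-1, 354816))), -1) = Pow(Add(Mul(Add(Mul(204328, Pow(-20539, -1)), Rational(-45043, 202979)), Rational(1, 240234)), Rational(401, 396)), -1) = Pow(Add(Mul(Add(Mul(204328, Rational(-1, 20539)), Rational(-45043, 202979)), Rational(1, 240234)), Rational(401, 396)), -1) = Pow(Add(Mul(Add(Rational(-204328, 20539), Rational(-45043, 202979)), Rational(1, 240234)), Rational(401, 396)), -1) = Pow(Add(Mul(Rational(-42399431289, 4168985681), Rational(1, 240234)), Rational(401, 396)), -1) = Pow(Add(Rational(-14133143763, 333844035363118), Rational(401, 396)), -1) = Pow(Rational(66932930727840085, 66101119001897364), -1) = Rational(66101119001897364, 66932930727840085)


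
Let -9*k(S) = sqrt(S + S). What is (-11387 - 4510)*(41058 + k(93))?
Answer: -652699026 + 5299*sqrt(186)/3 ≈ -6.5268e+8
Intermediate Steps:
k(S) = -sqrt(2)*sqrt(S)/9 (k(S) = -sqrt(S + S)/9 = -sqrt(2)*sqrt(S)/9)
(-11387 - 4510)*(41058 + k(93)) = (-11387 - 4510)*(41058 - sqrt(2)*sqrt(93)/9) = -15897*(41058 - sqrt(186)/9) = -652699026 + 5299*sqrt(186)/3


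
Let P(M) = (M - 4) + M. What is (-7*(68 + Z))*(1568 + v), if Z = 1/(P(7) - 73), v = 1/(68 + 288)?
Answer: -2390809147/3204 ≈ -7.4620e+5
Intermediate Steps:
v = 1/356 ≈ 0.0028090
P(M) = -4 + 2*M (P(M) = (-4 + M) + M = -4 + 2*M)
Z = -1/63 (Z = 1/((-4 + 2*7) - 73) = 1/((-4 + 14) - 73) = 1/(10 - 73) = 1/(-63) = -1/63 ≈ -0.015873)
(-7*(68 + Z))*(1568 + v) = (-7*(68 - 1/63))*(1568 + 1/356) = -7*4283/63*(558209/356) = -4283/9*558209/356 = -2390809147/3204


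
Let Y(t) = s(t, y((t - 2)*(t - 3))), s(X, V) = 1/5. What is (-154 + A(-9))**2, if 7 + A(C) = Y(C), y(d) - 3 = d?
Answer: 646416/25 ≈ 25857.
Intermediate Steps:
y(d) = 3 + d
s(X, V) = 1/5
Y(t) = 1/5
A(C) = -34/5 (A(C) = -7 + 1/5 = -34/5)
(-154 + A(-9))**2 = (-154 - 34/5)**2 = (-804/5)**2 = 646416/25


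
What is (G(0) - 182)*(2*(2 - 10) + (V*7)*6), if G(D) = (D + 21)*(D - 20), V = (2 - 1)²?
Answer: -15652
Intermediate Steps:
V = 1 (V = 1² = 1)
G(D) = (-20 + D)*(21 + D) (G(D) = (21 + D)*(-20 + D) = (-20 + D)*(21 + D))
(G(0) - 182)*(2*(2 - 10) + (V*7)*6) = ((-420 + 0 + 0²) - 182)*(2*(2 - 10) + (1*7)*6) = ((-420 + 0 + 0) - 182)*(2*(-8) + 7*6) = (-420 - 182)*(-16 + 42) = -602*26 = -15652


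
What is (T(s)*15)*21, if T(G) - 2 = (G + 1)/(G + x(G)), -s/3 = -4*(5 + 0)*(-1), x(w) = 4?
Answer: 7695/8 ≈ 961.88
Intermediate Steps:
s = -60 (s = -(-12)*(5 + 0)*(-1) = -(-12)*5*(-1) = -(-12)*(-5) = -3*20 = -60)
T(G) = 2 + (1 + G)/(4 + G) (T(G) = 2 + (G + 1)/(G + 4) = 2 + (1 + G)/(4 + G))
(T(s)*15)*21 = ((3*(3 - 60)/(4 - 60))*15)*21 = ((3*(-57)/(-56))*15)*21 = ((3*(-1/56)*(-57))*15)*21 = ((171/56)*15)*21 = (2565/56)*21 = 7695/8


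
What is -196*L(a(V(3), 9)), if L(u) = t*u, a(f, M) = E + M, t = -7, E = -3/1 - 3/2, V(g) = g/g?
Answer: 6174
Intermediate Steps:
V(g) = 1
E = -9/2 (E = -3*1 - 3*½ = -3 - 3/2 = -9/2 ≈ -4.5000)
a(f, M) = -9/2 + M
L(u) = -7*u
-196*L(a(V(3), 9)) = -(-1372)*(-9/2 + 9) = -(-1372)*9/2 = -196*(-63/2) = 6174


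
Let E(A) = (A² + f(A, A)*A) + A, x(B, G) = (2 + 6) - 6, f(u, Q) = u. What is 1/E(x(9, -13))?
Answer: ⅒ ≈ 0.10000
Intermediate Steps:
x(B, G) = 2 (x(B, G) = 8 - 6 = 2)
E(A) = A + 2*A² (E(A) = (A² + A*A) + A = (A² + A²) + A = 2*A² + A = A + 2*A²)
1/E(x(9, -13)) = 1/(2*(1 + 2*2)) = 1/(2*(1 + 4)) = 1/(2*5) = 1/10 = ⅒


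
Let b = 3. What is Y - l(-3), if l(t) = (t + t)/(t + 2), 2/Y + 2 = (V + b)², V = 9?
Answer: -425/71 ≈ -5.9859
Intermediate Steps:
Y = 1/71 (Y = 2/(-2 + (9 + 3)²) = 2/(-2 + 12²) = 2/(-2 + 144) = 2/142 = 2*(1/142) = 1/71 ≈ 0.014085)
l(t) = 2*t/(2 + t) (l(t) = (2*t)/(2 + t) = 2*t/(2 + t))
Y - l(-3) = 1/71 - 2*(-3)/(2 - 3) = 1/71 - 2*(-3)/(-1) = 1/71 - 2*(-3)*(-1) = 1/71 - 1*6 = 1/71 - 6 = -425/71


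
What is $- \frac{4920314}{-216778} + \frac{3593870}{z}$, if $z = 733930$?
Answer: $\frac{219511900244}{7954993877} \approx 27.594$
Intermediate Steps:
$- \frac{4920314}{-216778} + \frac{3593870}{z} = - \frac{4920314}{-216778} + \frac{3593870}{733930} = \left(-4920314\right) \left(- \frac{1}{216778}\right) + 3593870 \cdot \frac{1}{733930} = \frac{2460157}{108389} + \frac{359387}{73393} = \frac{219511900244}{7954993877}$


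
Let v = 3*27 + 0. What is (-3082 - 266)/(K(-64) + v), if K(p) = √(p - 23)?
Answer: -22599/554 + 279*I*√87/554 ≈ -40.792 + 4.6974*I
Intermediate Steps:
K(p) = √(-23 + p)
v = 81 (v = 81 + 0 = 81)
(-3082 - 266)/(K(-64) + v) = (-3082 - 266)/(√(-23 - 64) + 81) = -3348/(√(-87) + 81) = -3348/(I*√87 + 81) = -3348/(81 + I*√87)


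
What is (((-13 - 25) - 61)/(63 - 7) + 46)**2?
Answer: 6135529/3136 ≈ 1956.5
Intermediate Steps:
(((-13 - 25) - 61)/(63 - 7) + 46)**2 = ((-38 - 61)/56 + 46)**2 = (-99*1/56 + 46)**2 = (-99/56 + 46)**2 = (2477/56)**2 = 6135529/3136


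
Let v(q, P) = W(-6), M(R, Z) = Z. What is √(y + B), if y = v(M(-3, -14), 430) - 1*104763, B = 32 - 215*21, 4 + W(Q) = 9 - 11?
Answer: 2*I*√27313 ≈ 330.53*I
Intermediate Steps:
W(Q) = -6 (W(Q) = -4 + (9 - 11) = -4 - 2 = -6)
v(q, P) = -6
B = -4483 (B = 32 - 4515 = -4483)
y = -104769 (y = -6 - 1*104763 = -6 - 104763 = -104769)
√(y + B) = √(-104769 - 4483) = √(-109252) = 2*I*√27313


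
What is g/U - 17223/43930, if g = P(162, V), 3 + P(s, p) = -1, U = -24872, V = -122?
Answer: -26762171/68289185 ≈ -0.39189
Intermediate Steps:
P(s, p) = -4 (P(s, p) = -3 - 1 = -4)
g = -4
g/U - 17223/43930 = -4/(-24872) - 17223/43930 = -4*(-1/24872) - 17223*1/43930 = 1/6218 - 17223/43930 = -26762171/68289185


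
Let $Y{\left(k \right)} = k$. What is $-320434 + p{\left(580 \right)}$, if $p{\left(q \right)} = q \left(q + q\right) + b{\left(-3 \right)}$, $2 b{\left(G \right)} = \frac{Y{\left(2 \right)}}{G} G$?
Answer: $352367$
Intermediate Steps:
$b{\left(G \right)} = 1$ ($b{\left(G \right)} = \frac{\frac{2}{G} G}{2} = \frac{1}{2} \cdot 2 = 1$)
$p{\left(q \right)} = 1 + 2 q^{2}$ ($p{\left(q \right)} = q \left(q + q\right) + 1 = q 2 q + 1 = 2 q^{2} + 1 = 1 + 2 q^{2}$)
$-320434 + p{\left(580 \right)} = -320434 + \left(1 + 2 \cdot 580^{2}\right) = -320434 + \left(1 + 2 \cdot 336400\right) = -320434 + \left(1 + 672800\right) = -320434 + 672801 = 352367$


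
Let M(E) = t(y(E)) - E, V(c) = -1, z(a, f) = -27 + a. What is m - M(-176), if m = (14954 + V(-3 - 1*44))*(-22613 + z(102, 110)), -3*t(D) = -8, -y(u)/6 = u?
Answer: -1011032678/3 ≈ -3.3701e+8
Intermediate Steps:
y(u) = -6*u
t(D) = 8/3 (t(D) = -⅓*(-8) = 8/3)
M(E) = 8/3 - E
m = -337010714 (m = (14954 - 1)*(-22613 + (-27 + 102)) = 14953*(-22613 + 75) = 14953*(-22538) = -337010714)
m - M(-176) = -337010714 - (8/3 - 1*(-176)) = -337010714 - (8/3 + 176) = -337010714 - 1*536/3 = -337010714 - 536/3 = -1011032678/3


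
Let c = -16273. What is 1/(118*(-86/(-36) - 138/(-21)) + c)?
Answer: -63/958588 ≈ -6.5722e-5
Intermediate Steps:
1/(118*(-86/(-36) - 138/(-21)) + c) = 1/(118*(-86/(-36) - 138/(-21)) - 16273) = 1/(118*(-86*(-1/36) - 138*(-1/21)) - 16273) = 1/(118*(43/18 + 46/7) - 16273) = 1/(118*(1129/126) - 16273) = 1/(66611/63 - 16273) = 1/(-958588/63) = -63/958588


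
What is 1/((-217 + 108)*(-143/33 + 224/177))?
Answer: 59/19729 ≈ 0.0029905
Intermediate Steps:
1/((-217 + 108)*(-143/33 + 224/177)) = 1/(-109*(-143*1/33 + 224*(1/177))) = 1/(-109*(-13/3 + 224/177)) = 1/(-109*(-181/59)) = 1/(19729/59) = 59/19729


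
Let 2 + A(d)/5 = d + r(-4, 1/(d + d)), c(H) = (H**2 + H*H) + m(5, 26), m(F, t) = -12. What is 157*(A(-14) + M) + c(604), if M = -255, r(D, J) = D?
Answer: 673885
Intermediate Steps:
c(H) = -12 + 2*H**2 (c(H) = (H**2 + H*H) - 12 = (H**2 + H**2) - 12 = 2*H**2 - 12 = -12 + 2*H**2)
A(d) = -30 + 5*d (A(d) = -10 + 5*(d - 4) = -10 + 5*(-4 + d) = -10 + (-20 + 5*d) = -30 + 5*d)
157*(A(-14) + M) + c(604) = 157*((-30 + 5*(-14)) - 255) + (-12 + 2*604**2) = 157*((-30 - 70) - 255) + (-12 + 2*364816) = 157*(-100 - 255) + (-12 + 729632) = 157*(-355) + 729620 = -55735 + 729620 = 673885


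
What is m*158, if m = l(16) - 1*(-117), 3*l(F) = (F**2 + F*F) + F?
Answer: 46294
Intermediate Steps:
l(F) = F/3 + 2*F**2/3 (l(F) = ((F**2 + F*F) + F)/3 = ((F**2 + F**2) + F)/3 = (2*F**2 + F)/3 = (F + 2*F**2)/3 = F/3 + 2*F**2/3)
m = 293 (m = (1/3)*16*(1 + 2*16) - 1*(-117) = (1/3)*16*(1 + 32) + 117 = (1/3)*16*33 + 117 = 176 + 117 = 293)
m*158 = 293*158 = 46294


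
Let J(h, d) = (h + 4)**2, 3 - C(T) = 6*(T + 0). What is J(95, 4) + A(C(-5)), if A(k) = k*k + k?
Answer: 10923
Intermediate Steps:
C(T) = 3 - 6*T (C(T) = 3 - 6*(T + 0) = 3 - 6*T)
J(h, d) = (4 + h)**2
A(k) = k + k**2 (A(k) = k**2 + k = k + k**2)
J(95, 4) + A(C(-5)) = (4 + 95)**2 + (3 - 6*(-5))*(1 + (3 - 6*(-5))) = 99**2 + (3 + 30)*(1 + (3 + 30)) = 9801 + 33*(1 + 33) = 9801 + 33*34 = 9801 + 1122 = 10923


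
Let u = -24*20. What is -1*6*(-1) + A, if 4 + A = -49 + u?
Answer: -527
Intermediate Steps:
u = -480
A = -533 (A = -4 + (-49 - 480) = -4 - 529 = -533)
-1*6*(-1) + A = -1*6*(-1) - 533 = -6*(-1) - 533 = 6 - 533 = -527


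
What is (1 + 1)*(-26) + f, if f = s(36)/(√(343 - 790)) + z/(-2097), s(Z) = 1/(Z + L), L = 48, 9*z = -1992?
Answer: -326468/6291 - I*√447/37548 ≈ -51.894 - 0.00056308*I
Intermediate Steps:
z = -664/3 (z = (⅑)*(-1992) = -664/3 ≈ -221.33)
s(Z) = 1/(48 + Z) (s(Z) = 1/(Z + 48) = 1/(48 + Z))
f = 664/6291 - I*√447/37548 (f = 1/((48 + 36)*(√(343 - 790))) - 664/3/(-2097) = 1/(84*(√(-447))) - 664/3*(-1/2097) = 1/(84*((I*√447))) + 664/6291 = (-I*√447/447)/84 + 664/6291 = -I*√447/37548 + 664/6291 = 664/6291 - I*√447/37548 ≈ 0.10555 - 0.00056308*I)
(1 + 1)*(-26) + f = (1 + 1)*(-26) + (664/6291 - I*√447/37548) = 2*(-26) + (664/6291 - I*√447/37548) = -52 + (664/6291 - I*√447/37548) = -326468/6291 - I*√447/37548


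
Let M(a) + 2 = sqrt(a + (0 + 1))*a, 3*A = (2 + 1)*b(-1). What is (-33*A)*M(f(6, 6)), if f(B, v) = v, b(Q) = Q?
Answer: -66 + 198*sqrt(7) ≈ 457.86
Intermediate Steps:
A = -1 (A = ((2 + 1)*(-1))/3 = (3*(-1))/3 = (1/3)*(-3) = -1)
M(a) = -2 + a*sqrt(1 + a) (M(a) = -2 + sqrt(a + (0 + 1))*a = -2 + sqrt(a + 1)*a = -2 + sqrt(1 + a)*a = -2 + a*sqrt(1 + a))
(-33*A)*M(f(6, 6)) = (-33*(-1))*(-2 + 6*sqrt(1 + 6)) = 33*(-2 + 6*sqrt(7)) = -66 + 198*sqrt(7)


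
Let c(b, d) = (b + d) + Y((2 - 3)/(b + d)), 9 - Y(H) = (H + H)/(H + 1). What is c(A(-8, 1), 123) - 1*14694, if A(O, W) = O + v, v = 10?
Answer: -902719/62 ≈ -14560.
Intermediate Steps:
Y(H) = 9 - 2*H/(1 + H) (Y(H) = 9 - (H + H)/(H + 1) = 9 - 2*H/(1 + H))
A(O, W) = 10 + O (A(O, W) = O + 10 = 10 + O)
c(b, d) = b + d + (9 - 7/(b + d))/(1 - 1/(b + d)) (c(b, d) = (b + d) + (9 + 7*((2 - 3)/(b + d)))/(1 + (2 - 3)/(b + d)) = (b + d) + (9 + 7*(-1/(b + d)))/(1 - 1/(b + d)) = (b + d) + (9 - 7/(b + d))/(1 - 1/(b + d)) = b + d + (9 - 7/(b + d))/(1 - 1/(b + d)))
c(A(-8, 1), 123) - 1*14694 = (-7 + 9*(10 - 8) + 9*123 + ((10 - 8) + 123)*(-1 + (10 - 8) + 123))/(-1 + (10 - 8) + 123) - 1*14694 = (-7 + 9*2 + 1107 + (2 + 123)*(-1 + 2 + 123))/(-1 + 2 + 123) - 14694 = (-7 + 18 + 1107 + 125*124)/124 - 14694 = (-7 + 18 + 1107 + 15500)/124 - 14694 = (1/124)*16618 - 14694 = 8309/62 - 14694 = -902719/62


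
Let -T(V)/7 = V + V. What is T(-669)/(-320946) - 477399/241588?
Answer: -25913668777/12922783708 ≈ -2.0053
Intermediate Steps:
T(V) = -14*V (T(V) = -7*(V + V) = -14*V)
T(-669)/(-320946) - 477399/241588 = -14*(-669)/(-320946) - 477399/241588 = 9366*(-1/320946) - 477399*1/241588 = -1561/53491 - 477399/241588 = -25913668777/12922783708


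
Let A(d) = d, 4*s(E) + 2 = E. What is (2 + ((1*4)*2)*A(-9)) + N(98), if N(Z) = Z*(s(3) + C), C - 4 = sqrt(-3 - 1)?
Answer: 693/2 + 196*I ≈ 346.5 + 196.0*I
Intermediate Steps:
s(E) = -1/2 + E/4
C = 4 + 2*I (C = 4 + sqrt(-3 - 1) = 4 + sqrt(-4) = 4 + 2*I ≈ 4.0 + 2.0*I)
N(Z) = Z*(17/4 + 2*I) (N(Z) = Z*((-1/2 + (1/4)*3) + (4 + 2*I)) = Z*((-1/2 + 3/4) + (4 + 2*I)) = Z*(1/4 + (4 + 2*I)) = Z*(17/4 + 2*I))
(2 + ((1*4)*2)*A(-9)) + N(98) = (2 + ((1*4)*2)*(-9)) + (1/4)*98*(17 + 8*I) = (2 + (4*2)*(-9)) + (833/2 + 196*I) = (2 + 8*(-9)) + (833/2 + 196*I) = (2 - 72) + (833/2 + 196*I) = -70 + (833/2 + 196*I) = 693/2 + 196*I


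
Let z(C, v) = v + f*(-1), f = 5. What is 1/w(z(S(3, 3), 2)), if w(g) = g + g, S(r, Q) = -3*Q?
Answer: -1/6 ≈ -0.16667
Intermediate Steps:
z(C, v) = -5 + v (z(C, v) = v + 5*(-1) = v - 5 = -5 + v)
w(g) = 2*g
1/w(z(S(3, 3), 2)) = 1/(2*(-5 + 2)) = 1/(2*(-3)) = 1/(-6) = -1/6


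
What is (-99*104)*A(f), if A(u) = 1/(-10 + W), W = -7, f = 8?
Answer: 10296/17 ≈ 605.65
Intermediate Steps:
A(u) = -1/17 (A(u) = 1/(-10 - 7) = 1/(-17) = -1/17)
(-99*104)*A(f) = -99*104*(-1/17) = -10296*(-1/17) = 10296/17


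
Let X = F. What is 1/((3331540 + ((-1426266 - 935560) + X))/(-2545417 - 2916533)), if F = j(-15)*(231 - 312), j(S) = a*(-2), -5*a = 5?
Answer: -910325/161592 ≈ -5.6335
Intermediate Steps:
a = -1 (a = -⅕*5 = -1)
j(S) = 2 (j(S) = -1*(-2) = 2)
F = -162 (F = 2*(231 - 312) = 2*(-81) = -162)
X = -162
1/((3331540 + ((-1426266 - 935560) + X))/(-2545417 - 2916533)) = 1/((3331540 + ((-1426266 - 935560) - 162))/(-2545417 - 2916533)) = 1/((3331540 + (-2361826 - 162))/(-5461950)) = 1/((3331540 - 2361988)*(-1/5461950)) = 1/(969552*(-1/5461950)) = 1/(-161592/910325) = -910325/161592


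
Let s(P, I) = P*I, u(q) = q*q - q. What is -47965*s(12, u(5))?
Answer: -11511600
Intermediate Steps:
u(q) = q**2 - q
s(P, I) = I*P
-47965*s(12, u(5)) = -47965*5*(-1 + 5)*12 = -47965*5*4*12 = -959300*12 = -47965*240 = -11511600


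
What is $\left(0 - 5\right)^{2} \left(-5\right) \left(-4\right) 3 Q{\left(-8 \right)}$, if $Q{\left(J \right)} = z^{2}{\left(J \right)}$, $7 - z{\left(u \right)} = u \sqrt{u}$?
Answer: $-694500 + 336000 i \sqrt{2} \approx -6.945 \cdot 10^{5} + 4.7518 \cdot 10^{5} i$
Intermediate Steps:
$z{\left(u \right)} = 7 - u^{\frac{3}{2}}$ ($z{\left(u \right)} = 7 - u \sqrt{u} = 7 - u^{\frac{3}{2}}$)
$Q{\left(J \right)} = \left(7 - J^{\frac{3}{2}}\right)^{2}$
$\left(0 - 5\right)^{2} \left(-5\right) \left(-4\right) 3 Q{\left(-8 \right)} = \left(0 - 5\right)^{2} \left(-5\right) \left(-4\right) 3 \left(-7 + \left(-8\right)^{\frac{3}{2}}\right)^{2} = \left(-5\right)^{2} \cdot 20 \cdot 3 \left(-7 - 16 i \sqrt{2}\right)^{2} = 25 \cdot 60 \left(-7 - 16 i \sqrt{2}\right)^{2} = 1500 \left(-7 - 16 i \sqrt{2}\right)^{2}$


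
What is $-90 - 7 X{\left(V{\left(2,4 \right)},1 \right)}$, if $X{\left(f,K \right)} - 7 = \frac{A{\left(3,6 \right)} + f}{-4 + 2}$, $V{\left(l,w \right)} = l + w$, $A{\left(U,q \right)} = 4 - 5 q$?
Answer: $-209$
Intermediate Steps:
$X{\left(f,K \right)} = 20 - \frac{f}{2}$ ($X{\left(f,K \right)} = 7 + \frac{\left(4 - 30\right) + f}{-4 + 2} = 7 + \frac{\left(4 - 30\right) + f}{-2} = 7 + \left(-26 + f\right) \left(- \frac{1}{2}\right) = 7 - \left(-13 + \frac{f}{2}\right) = 20 - \frac{f}{2}$)
$-90 - 7 X{\left(V{\left(2,4 \right)},1 \right)} = -90 - 7 \left(20 - \frac{2 + 4}{2}\right) = -90 - 7 \left(20 - 3\right) = -90 - 119 = -209$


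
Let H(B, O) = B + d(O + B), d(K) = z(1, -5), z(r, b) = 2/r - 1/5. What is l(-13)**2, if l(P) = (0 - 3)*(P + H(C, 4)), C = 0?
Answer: 28224/25 ≈ 1129.0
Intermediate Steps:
z(r, b) = -1/5 + 2/r (z(r, b) = 2/r - 1*1/5 = 2/r - 1/5 = -1/5 + 2/r)
d(K) = 9/5 (d(K) = (1/5)*(10 - 1*1)/1 = (1/5)*1*(10 - 1) = (1/5)*1*9 = 9/5)
H(B, O) = 9/5 + B (H(B, O) = B + 9/5 = 9/5 + B)
l(P) = -27/5 - 3*P (l(P) = (0 - 3)*(P + (9/5 + 0)) = -3*(P + 9/5) = -3*(9/5 + P) = -27/5 - 3*P)
l(-13)**2 = (-27/5 - 3*(-13))**2 = (-27/5 + 39)**2 = (168/5)**2 = 28224/25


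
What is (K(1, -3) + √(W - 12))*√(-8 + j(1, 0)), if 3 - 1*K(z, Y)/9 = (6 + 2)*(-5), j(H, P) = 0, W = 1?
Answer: -2*√22 + 774*I*√2 ≈ -9.3808 + 1094.6*I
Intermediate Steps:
K(z, Y) = 387 (K(z, Y) = 27 - 9*(6 + 2)*(-5) = 27 - 72*(-5) = 27 - 9*(-40) = 27 + 360 = 387)
(K(1, -3) + √(W - 12))*√(-8 + j(1, 0)) = (387 + √(1 - 12))*√(-8 + 0) = (387 + √(-11))*√(-8) = (387 + I*√11)*(2*I*√2) = 2*I*√2*(387 + I*√11)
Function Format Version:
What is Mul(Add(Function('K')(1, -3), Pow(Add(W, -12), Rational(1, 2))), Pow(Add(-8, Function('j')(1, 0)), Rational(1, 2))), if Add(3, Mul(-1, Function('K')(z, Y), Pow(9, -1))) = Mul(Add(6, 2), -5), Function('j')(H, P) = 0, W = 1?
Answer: Add(Mul(-2, Pow(22, Rational(1, 2))), Mul(774, I, Pow(2, Rational(1, 2)))) ≈ Add(-9.3808, Mul(1094.6, I))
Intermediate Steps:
Function('K')(z, Y) = 387 (Function('K')(z, Y) = Add(27, Mul(-9, Mul(Add(6, 2), -5))) = Add(27, Mul(-9, Mul(8, -5))) = Add(27, Mul(-9, -40)) = Add(27, 360) = 387)
Mul(Add(Function('K')(1, -3), Pow(Add(W, -12), Rational(1, 2))), Pow(Add(-8, Function('j')(1, 0)), Rational(1, 2))) = Mul(Add(387, Pow(Add(1, -12), Rational(1, 2))), Pow(Add(-8, 0), Rational(1, 2))) = Mul(Add(387, Pow(-11, Rational(1, 2))), Pow(-8, Rational(1, 2))) = Mul(Add(387, Mul(I, Pow(11, Rational(1, 2)))), Mul(2, I, Pow(2, Rational(1, 2)))) = Mul(2, I, Pow(2, Rational(1, 2)), Add(387, Mul(I, Pow(11, Rational(1, 2)))))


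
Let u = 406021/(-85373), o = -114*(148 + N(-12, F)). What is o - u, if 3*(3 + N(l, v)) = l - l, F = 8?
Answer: -1410809669/85373 ≈ -16525.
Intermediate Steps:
N(l, v) = -3 (N(l, v) = -3 + (l - l)/3 = -3 + (⅓)*0 = -3 + 0 = -3)
o = -16530 (o = -114*(148 - 3) = -114*145 = -16530)
u = -406021/85373 (u = 406021*(-1/85373) = -406021/85373 ≈ -4.7558)
o - u = -16530 - 1*(-406021/85373) = -16530 + 406021/85373 = -1410809669/85373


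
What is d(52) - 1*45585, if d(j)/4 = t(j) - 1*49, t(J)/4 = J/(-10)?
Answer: -229321/5 ≈ -45864.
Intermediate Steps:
t(J) = -2*J/5 (t(J) = 4*(J/(-10)) = 4*(J*(-⅒)) = 4*(-J/10) = -2*J/5)
d(j) = -196 - 8*j/5 (d(j) = 4*(-2*j/5 - 1*49) = 4*(-2*j/5 - 49) = 4*(-49 - 2*j/5) = -196 - 8*j/5)
d(52) - 1*45585 = (-196 - 8/5*52) - 1*45585 = (-196 - 416/5) - 45585 = -1396/5 - 45585 = -229321/5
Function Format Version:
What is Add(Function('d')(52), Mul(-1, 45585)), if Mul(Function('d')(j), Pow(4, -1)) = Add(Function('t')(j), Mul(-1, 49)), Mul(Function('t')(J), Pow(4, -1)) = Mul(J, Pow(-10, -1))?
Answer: Rational(-229321, 5) ≈ -45864.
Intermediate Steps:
Function('t')(J) = Mul(Rational(-2, 5), J) (Function('t')(J) = Mul(4, Mul(J, Pow(-10, -1))) = Mul(4, Mul(J, Rational(-1, 10))) = Mul(4, Mul(Rational(-1, 10), J)) = Mul(Rational(-2, 5), J))
Function('d')(j) = Add(-196, Mul(Rational(-8, 5), j)) (Function('d')(j) = Mul(4, Add(Mul(Rational(-2, 5), j), Mul(-1, 49))) = Mul(4, Add(Mul(Rational(-2, 5), j), -49)) = Mul(4, Add(-49, Mul(Rational(-2, 5), j))) = Add(-196, Mul(Rational(-8, 5), j)))
Add(Function('d')(52), Mul(-1, 45585)) = Add(Add(-196, Mul(Rational(-8, 5), 52)), Mul(-1, 45585)) = Add(Add(-196, Rational(-416, 5)), -45585) = Add(Rational(-1396, 5), -45585) = Rational(-229321, 5)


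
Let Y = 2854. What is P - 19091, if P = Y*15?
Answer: 23719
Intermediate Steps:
P = 42810 (P = 2854*15 = 42810)
P - 19091 = 42810 - 19091 = 23719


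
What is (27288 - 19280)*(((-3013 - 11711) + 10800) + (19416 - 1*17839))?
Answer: -18794776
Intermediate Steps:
(27288 - 19280)*(((-3013 - 11711) + 10800) + (19416 - 1*17839)) = 8008*((-14724 + 10800) + (19416 - 17839)) = 8008*(-3924 + 1577) = 8008*(-2347) = -18794776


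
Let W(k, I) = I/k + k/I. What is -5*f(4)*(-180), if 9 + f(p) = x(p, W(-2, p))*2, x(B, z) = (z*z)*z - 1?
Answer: -38025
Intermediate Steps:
x(B, z) = -1 + z³ (x(B, z) = z²*z - 1 = z³ - 1 = -1 + z³)
f(p) = -11 + 2*(-2/p - p/2)³ (f(p) = -9 + (-1 + (p/(-2) - 2/p)³)*2 = -9 + (-1 + (p*(-½) - 2/p)³)*2 = -9 + (-1 + (-p/2 - 2/p)³)*2 = -9 + (-1 + (-2/p - p/2)³)*2 = -9 + (-2 + 2*(-2/p - p/2)³) = -11 + 2*(-2/p - p/2)³)
-5*f(4)*(-180) = -5*(-11 - ¼*(4 + 4²)³/4³)*(-180) = -5*(-11 - ¼*1/64*(4 + 16)³)*(-180) = -5*(-11 - ¼*1/64*20³)*(-180) = -5*(-11 - ¼*1/64*8000)*(-180) = -5*(-11 - 125/4)*(-180) = -5*(-169/4)*(-180) = (845/4)*(-180) = -38025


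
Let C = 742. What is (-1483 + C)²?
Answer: 549081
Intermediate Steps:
(-1483 + C)² = (-1483 + 742)² = (-741)² = 549081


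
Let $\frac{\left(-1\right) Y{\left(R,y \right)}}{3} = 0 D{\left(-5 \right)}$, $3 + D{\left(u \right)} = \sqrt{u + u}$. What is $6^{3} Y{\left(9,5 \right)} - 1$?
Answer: $-1$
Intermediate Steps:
$D{\left(u \right)} = -3 + \sqrt{2} \sqrt{u}$ ($D{\left(u \right)} = -3 + \sqrt{u + u} = -3 + \sqrt{2 u} = -3 + \sqrt{2} \sqrt{u}$)
$Y{\left(R,y \right)} = 0$ ($Y{\left(R,y \right)} = - 3 \cdot 0 \left(-3 + \sqrt{2} \sqrt{-5}\right) = - 3 \cdot 0 \left(-3 + \sqrt{2} i \sqrt{5}\right) = - 3 \cdot 0 \left(-3 + i \sqrt{10}\right) = \left(-3\right) 0 = 0$)
$6^{3} Y{\left(9,5 \right)} - 1 = 6^{3} \cdot 0 - 1 = 216 \cdot 0 - 1 = 0 - 1 = -1$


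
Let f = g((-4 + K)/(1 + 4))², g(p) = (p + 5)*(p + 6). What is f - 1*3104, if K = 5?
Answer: -1290364/625 ≈ -2064.6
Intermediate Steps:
g(p) = (5 + p)*(6 + p)
f = 649636/625 (f = (30 + ((-4 + 5)/(1 + 4))² + 11*((-4 + 5)/(1 + 4)))² = (30 + (1/5)² + 11*(1/5))² = (30 + (1*(⅕))² + 11*(1*(⅕)))² = (30 + (⅕)² + 11*(⅕))² = (30 + 1/25 + 11/5)² = (806/25)² = 649636/625 ≈ 1039.4)
f - 1*3104 = 649636/625 - 1*3104 = 649636/625 - 3104 = -1290364/625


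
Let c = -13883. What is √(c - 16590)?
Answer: I*√30473 ≈ 174.57*I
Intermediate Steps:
√(c - 16590) = √(-13883 - 16590) = √(-30473) = I*√30473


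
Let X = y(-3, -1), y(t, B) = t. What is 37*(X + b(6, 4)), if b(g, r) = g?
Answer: 111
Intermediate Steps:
X = -3
37*(X + b(6, 4)) = 37*(-3 + 6) = 37*3 = 111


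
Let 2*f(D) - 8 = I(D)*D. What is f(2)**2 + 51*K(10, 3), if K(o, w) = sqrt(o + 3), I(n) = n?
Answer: 36 + 51*sqrt(13) ≈ 219.88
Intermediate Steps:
K(o, w) = sqrt(3 + o)
f(D) = 4 + D**2/2 (f(D) = 4 + (D*D)/2 = 4 + D**2/2)
f(2)**2 + 51*K(10, 3) = (4 + (1/2)*2**2)**2 + 51*sqrt(3 + 10) = (4 + (1/2)*4)**2 + 51*sqrt(13) = (4 + 2)**2 + 51*sqrt(13) = 6**2 + 51*sqrt(13) = 36 + 51*sqrt(13)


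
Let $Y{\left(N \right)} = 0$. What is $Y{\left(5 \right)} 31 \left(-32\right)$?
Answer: $0$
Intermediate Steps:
$Y{\left(5 \right)} 31 \left(-32\right) = 0 \cdot 31 \left(-32\right) = 0 \left(-32\right) = 0$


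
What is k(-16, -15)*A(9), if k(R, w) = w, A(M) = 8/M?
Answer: -40/3 ≈ -13.333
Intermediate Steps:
k(-16, -15)*A(9) = -120/9 = -15*8/9 = -40/3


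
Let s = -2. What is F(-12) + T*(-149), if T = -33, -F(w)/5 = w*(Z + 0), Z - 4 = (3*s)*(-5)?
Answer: 6957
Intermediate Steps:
Z = 34 (Z = 4 + (3*(-2))*(-5) = 4 - 6*(-5) = 4 + 30 = 34)
F(w) = -170*w (F(w) = -5*w*(34 + 0) = -5*w*34 = -170*w)
F(-12) + T*(-149) = -170*(-12) - 33*(-149) = 2040 + 4917 = 6957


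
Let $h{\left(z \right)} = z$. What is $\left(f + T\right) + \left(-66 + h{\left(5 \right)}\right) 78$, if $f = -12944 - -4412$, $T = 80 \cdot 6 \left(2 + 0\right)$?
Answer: $-12330$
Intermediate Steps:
$T = 960$ ($T = 80 \cdot 6 \cdot 2 = 80 \cdot 12 = 960$)
$f = -8532$ ($f = -12944 + 4412 = -8532$)
$\left(f + T\right) + \left(-66 + h{\left(5 \right)}\right) 78 = \left(-8532 + 960\right) + \left(-66 + 5\right) 78 = -7572 - 4758 = -12330$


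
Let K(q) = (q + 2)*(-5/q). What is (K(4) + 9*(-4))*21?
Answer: -1827/2 ≈ -913.50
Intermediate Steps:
K(q) = -5*(2 + q)/q (K(q) = (2 + q)*(-5/q) = -5*(2 + q)/q)
(K(4) + 9*(-4))*21 = ((-5 - 10/4) + 9*(-4))*21 = ((-5 - 10*¼) - 36)*21 = ((-5 - 5/2) - 36)*21 = (-15/2 - 36)*21 = -87/2*21 = -1827/2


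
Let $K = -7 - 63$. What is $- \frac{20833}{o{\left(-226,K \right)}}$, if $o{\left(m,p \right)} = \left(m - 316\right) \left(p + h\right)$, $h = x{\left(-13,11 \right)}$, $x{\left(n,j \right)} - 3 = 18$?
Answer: $- \frac{20833}{26558} \approx -0.78443$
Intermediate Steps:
$x{\left(n,j \right)} = 21$ ($x{\left(n,j \right)} = 3 + 18 = 21$)
$h = 21$
$K = -70$ ($K = -7 - 63 = -70$)
$o{\left(m,p \right)} = \left(-316 + m\right) \left(21 + p\right)$ ($o{\left(m,p \right)} = \left(m - 316\right) \left(p + 21\right) = \left(-316 + m\right) \left(21 + p\right)$)
$- \frac{20833}{o{\left(-226,K \right)}} = - \frac{20833}{-6636 - -22120 + 21 \left(-226\right) - -15820} = - \frac{20833}{-6636 + 22120 - 4746 + 15820} = - \frac{20833}{26558}$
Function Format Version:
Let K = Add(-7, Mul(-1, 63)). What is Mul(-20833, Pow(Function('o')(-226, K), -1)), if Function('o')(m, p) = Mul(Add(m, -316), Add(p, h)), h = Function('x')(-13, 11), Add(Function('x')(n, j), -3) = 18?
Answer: Rational(-20833, 26558) ≈ -0.78443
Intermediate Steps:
Function('x')(n, j) = 21 (Function('x')(n, j) = Add(3, 18) = 21)
h = 21
K = -70 (K = Add(-7, -63) = -70)
Function('o')(m, p) = Mul(Add(-316, m), Add(21, p)) (Function('o')(m, p) = Mul(Add(m, -316), Add(p, 21)) = Mul(Add(-316, m), Add(21, p)))
Mul(-20833, Pow(Function('o')(-226, K), -1)) = Mul(-20833, Pow(Add(-6636, Mul(-316, -70), Mul(21, -226), Mul(-226, -70)), -1)) = Mul(-20833, Pow(Add(-6636, 22120, -4746, 15820), -1)) = Mul(-20833, Pow(26558, -1)) = Mul(-20833, Rational(1, 26558)) = Rational(-20833, 26558)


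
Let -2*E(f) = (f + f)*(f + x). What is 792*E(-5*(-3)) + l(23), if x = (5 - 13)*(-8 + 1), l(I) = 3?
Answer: -843477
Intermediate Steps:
x = 56 (x = -8*(-7) = 56)
E(f) = -f*(56 + f) (E(f) = -(f + f)*(f + 56)/2 = -2*f*(56 + f)/2 = -f*(56 + f))
792*E(-5*(-3)) + l(23) = 792*(-(-5*(-3))*(56 - 5*(-3))) + 3 = 792*(-1*15*(56 + 15)) + 3 = 792*(-1*15*71) + 3 = 792*(-1065) + 3 = -843480 + 3 = -843477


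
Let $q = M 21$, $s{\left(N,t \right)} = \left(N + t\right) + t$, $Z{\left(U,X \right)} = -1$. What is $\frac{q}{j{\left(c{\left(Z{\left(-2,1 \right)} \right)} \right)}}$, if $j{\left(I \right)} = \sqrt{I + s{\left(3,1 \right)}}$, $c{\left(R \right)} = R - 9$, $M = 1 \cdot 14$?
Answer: $- \frac{294 i \sqrt{5}}{5} \approx - 131.48 i$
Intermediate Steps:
$s{\left(N,t \right)} = N + 2 t$
$M = 14$
$c{\left(R \right)} = -9 + R$
$j{\left(I \right)} = \sqrt{5 + I}$ ($j{\left(I \right)} = \sqrt{I + \left(3 + 2 \cdot 1\right)} = \sqrt{I + \left(3 + 2\right)} = \sqrt{I + 5} = \sqrt{5 + I}$)
$q = 294$ ($q = 14 \cdot 21 = 294$)
$\frac{q}{j{\left(c{\left(Z{\left(-2,1 \right)} \right)} \right)}} = \frac{294}{\sqrt{5 - 10}} = \frac{294}{\sqrt{-5}} = \frac{294}{i \sqrt{5}} = 294 \left(- \frac{i \sqrt{5}}{5}\right) = - \frac{294 i \sqrt{5}}{5}$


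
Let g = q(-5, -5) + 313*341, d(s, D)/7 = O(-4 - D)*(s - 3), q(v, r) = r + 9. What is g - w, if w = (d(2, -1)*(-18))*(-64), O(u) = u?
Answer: 82545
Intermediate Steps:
q(v, r) = 9 + r
d(s, D) = 7*(-4 - D)*(-3 + s) (d(s, D) = 7*((-4 - D)*(s - 3)) = 7*((-4 - D)*(-3 + s)) = 7*(-4 - D)*(-3 + s))
g = 106737 (g = (9 - 5) + 313*341 = 4 + 106733 = 106737)
w = 24192 (w = (-7*(-3 + 2)*(4 - 1)*(-18))*(-64) = (-7*(-1)*3*(-18))*(-64) = (21*(-18))*(-64) = -378*(-64) = 24192)
g - w = 106737 - 1*24192 = 106737 - 24192 = 82545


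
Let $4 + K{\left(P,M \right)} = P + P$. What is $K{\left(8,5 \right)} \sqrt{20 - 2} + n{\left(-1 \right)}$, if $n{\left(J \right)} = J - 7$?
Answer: $-8 + 36 \sqrt{2} \approx 42.912$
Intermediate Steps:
$n{\left(J \right)} = -7 + J$
$K{\left(P,M \right)} = -4 + 2 P$ ($K{\left(P,M \right)} = -4 + \left(P + P\right) = -4 + 2 P$)
$K{\left(8,5 \right)} \sqrt{20 - 2} + n{\left(-1 \right)} = \left(-4 + 2 \cdot 8\right) \sqrt{20 - 2} - 8 = \left(-4 + 16\right) \sqrt{18} - 8 = 12 \cdot 3 \sqrt{2} - 8 = 36 \sqrt{2} - 8 = -8 + 36 \sqrt{2}$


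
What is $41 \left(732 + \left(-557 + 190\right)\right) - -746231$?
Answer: $761196$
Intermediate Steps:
$41 \left(732 + \left(-557 + 190\right)\right) - -746231 = 41 \left(732 - 367\right) + 746231 = 41 \cdot 365 + 746231 = 14965 + 746231 = 761196$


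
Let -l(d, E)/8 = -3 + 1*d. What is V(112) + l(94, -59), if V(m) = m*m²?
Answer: 1404200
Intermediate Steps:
l(d, E) = 24 - 8*d (l(d, E) = -8*(-3 + 1*d) = -8*(-3 + d) = 24 - 8*d)
V(m) = m³
V(112) + l(94, -59) = 112³ + (24 - 8*94) = 1404928 + (24 - 752) = 1404928 - 728 = 1404200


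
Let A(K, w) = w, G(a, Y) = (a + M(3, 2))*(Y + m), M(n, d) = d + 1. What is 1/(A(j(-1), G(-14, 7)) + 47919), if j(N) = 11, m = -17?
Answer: 1/48029 ≈ 2.0821e-5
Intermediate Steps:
M(n, d) = 1 + d
G(a, Y) = (-17 + Y)*(3 + a) (G(a, Y) = (a + (1 + 2))*(Y - 17) = (a + 3)*(-17 + Y) = (3 + a)*(-17 + Y) = (-17 + Y)*(3 + a))
1/(A(j(-1), G(-14, 7)) + 47919) = 1/((-51 - 17*(-14) + 3*7 + 7*(-14)) + 47919) = 1/((-51 + 238 + 21 - 98) + 47919) = 1/(110 + 47919) = 1/48029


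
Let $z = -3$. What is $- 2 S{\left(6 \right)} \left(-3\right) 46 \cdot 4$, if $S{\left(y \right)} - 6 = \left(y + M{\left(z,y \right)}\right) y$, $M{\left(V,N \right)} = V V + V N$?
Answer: $-13248$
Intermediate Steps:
$M{\left(V,N \right)} = V^{2} + N V$
$S{\left(y \right)} = 6 + y \left(9 - 2 y\right)$ ($S{\left(y \right)} = 6 + \left(y - 3 \left(y - 3\right)\right) y = 6 + \left(y - 3 \left(-3 + y\right)\right) y = 6 + \left(y - \left(-9 + 3 y\right)\right) y = 6 + \left(9 - 2 y\right) y = 6 + y \left(9 - 2 y\right)$)
$- 2 S{\left(6 \right)} \left(-3\right) 46 \cdot 4 = - 2 \left(6 - 2 \cdot 6^{2} + 9 \cdot 6\right) \left(-3\right) 46 \cdot 4 = - 2 \left(6 - 72 + 54\right) \left(-3\right) 46 \cdot 4 = \left(-2\right) \left(-12\right) \left(-3\right) 46 \cdot 4 = 24 \left(-3\right) 46 \cdot 4 = \left(-72\right) 46 \cdot 4 = \left(-3312\right) 4 = -13248$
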